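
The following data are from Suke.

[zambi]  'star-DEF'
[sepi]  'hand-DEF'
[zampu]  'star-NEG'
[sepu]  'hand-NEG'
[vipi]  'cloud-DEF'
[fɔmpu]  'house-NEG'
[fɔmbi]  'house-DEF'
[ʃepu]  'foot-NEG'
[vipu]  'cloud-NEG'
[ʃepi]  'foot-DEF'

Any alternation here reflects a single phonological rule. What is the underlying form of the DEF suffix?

The DEF morpheme has two allomorphs, [-bi] and [-pi].
By contrast the NEG suffix keeps its initial [p] throughout — that segment must be underlying.
So the underlying form is /-bi/, and voiced stops become voiceless after a vowel.

/-bi/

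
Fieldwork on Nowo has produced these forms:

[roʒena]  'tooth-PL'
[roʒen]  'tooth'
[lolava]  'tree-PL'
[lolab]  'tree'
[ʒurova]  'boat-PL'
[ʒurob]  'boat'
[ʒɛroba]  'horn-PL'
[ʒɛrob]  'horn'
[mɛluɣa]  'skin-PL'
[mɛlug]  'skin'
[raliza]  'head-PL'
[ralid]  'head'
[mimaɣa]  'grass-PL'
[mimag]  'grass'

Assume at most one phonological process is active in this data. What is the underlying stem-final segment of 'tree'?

/v/

'tree' shows [v] ~ [b] at the end of the stem ([lolava] vs [lolab]).
The stem 'horn' ([ʒɛroba], [ʒɛrob]) shows [b] unchanged in both environments, so [b] cannot be basic with [v] derived before the PL suffix.
Therefore /v/ is basic and [b] is derived by word-final hardening (voiced fricatives become stops word-finally).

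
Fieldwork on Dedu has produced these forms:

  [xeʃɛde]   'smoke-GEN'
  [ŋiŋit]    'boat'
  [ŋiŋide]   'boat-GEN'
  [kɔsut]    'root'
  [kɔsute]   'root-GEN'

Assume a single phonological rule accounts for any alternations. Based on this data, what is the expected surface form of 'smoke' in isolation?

[xeʃɛt]

The root 'boat' surfaces as [ŋiŋit] and [ŋiŋide], with a stem-final [t] ~ [d] alternation.
If /t/ were underlying and a rule turned it into [d] before the GEN suffix, 'root' would also alternate; but it has [t] in both [kɔsut] and [kɔsute].
The alternation reflects word-final obstruent devoicing: voiced obstruents become voiceless word-finally. /d/ is underlying.
The one attested form of 'smoke', [xeʃɛde], shows underlying /xeʃɛd/. Applying the same rule word-finally gives [xeʃɛt].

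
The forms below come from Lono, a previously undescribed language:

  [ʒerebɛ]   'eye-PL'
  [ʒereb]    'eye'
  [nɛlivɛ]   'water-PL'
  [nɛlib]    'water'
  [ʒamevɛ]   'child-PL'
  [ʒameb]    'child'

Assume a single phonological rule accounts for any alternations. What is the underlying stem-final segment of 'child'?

/v/

'child' shows [v] ~ [b] at the end of the stem ([ʒamevɛ] vs [ʒameb]).
If /b/ were underlying and a rule turned it into [v] before the PL suffix, 'eye' would also alternate; but it has [b] in both [ʒerebɛ] and [ʒereb].
Therefore /v/ is basic and [b] is derived by word-final hardening (voiced fricatives become stops word-finally).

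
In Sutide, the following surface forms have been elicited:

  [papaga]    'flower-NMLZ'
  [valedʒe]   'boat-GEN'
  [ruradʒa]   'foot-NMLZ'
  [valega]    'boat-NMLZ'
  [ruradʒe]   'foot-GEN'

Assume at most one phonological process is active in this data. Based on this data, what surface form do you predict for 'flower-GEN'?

The root 'boat' surfaces as [valega] and [valedʒe], with a stem-final [g] ~ [dʒ] alternation.
But 'foot' keeps [dʒ] in both environments ([ruradʒa], [ruradʒe]), so there is no rule changing /dʒ/ to [g] before the NMLZ suffix.
The underlying segment must be /g/; /g/ becomes palato-alveolar [dʒ] before a front vowel, yielding [dʒ] there.
The one attested form of 'flower', [papaga], shows underlying /papag/. Applying the same rule before a front vowel gives [papadʒe].

[papadʒe]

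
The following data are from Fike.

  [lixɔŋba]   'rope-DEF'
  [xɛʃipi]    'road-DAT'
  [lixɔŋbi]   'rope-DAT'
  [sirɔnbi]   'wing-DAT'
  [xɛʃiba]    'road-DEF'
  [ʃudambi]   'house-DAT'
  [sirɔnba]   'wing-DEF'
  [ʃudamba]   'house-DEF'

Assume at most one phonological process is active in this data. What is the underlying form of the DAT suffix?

The DAT suffix surfaces as [-bi] and [-pi], depending on the final segment of the stem.
By contrast the DEF suffix keeps its initial [b] throughout — that segment must be underlying.
The DAT suffix is therefore /-pi/ underlyingly, with post-nasal voicing: voiceless stops become voiced after a nasal.

/-pi/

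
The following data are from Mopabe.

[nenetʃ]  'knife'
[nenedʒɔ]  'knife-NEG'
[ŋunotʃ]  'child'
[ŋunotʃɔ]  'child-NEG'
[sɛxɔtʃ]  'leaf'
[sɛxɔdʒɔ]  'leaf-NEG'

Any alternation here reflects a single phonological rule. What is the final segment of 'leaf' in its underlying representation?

In [sɛxɔtʃ] and [sɛxɔdʒɔ] the final segment of 'leaf' alternates: [tʃ] ~ [dʒ].
If /tʃ/ were underlying and a rule turned it into [dʒ] before the NEG suffix, 'child' would also alternate; but it has [tʃ] in both [ŋunotʃ] and [ŋunotʃɔ].
The underlying segment must be /dʒ/; voiced obstruents become voiceless word-finally, yielding [tʃ] there.

/dʒ/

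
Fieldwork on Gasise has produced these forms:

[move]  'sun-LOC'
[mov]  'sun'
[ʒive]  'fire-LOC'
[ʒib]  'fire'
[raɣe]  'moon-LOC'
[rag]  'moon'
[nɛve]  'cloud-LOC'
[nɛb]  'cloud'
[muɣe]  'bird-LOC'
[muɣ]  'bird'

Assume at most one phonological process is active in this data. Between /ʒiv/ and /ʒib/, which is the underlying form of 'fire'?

The root 'fire' surfaces as [ʒive] and [ʒib], with a stem-final [v] ~ [b] alternation.
The stem 'sun' ([move], [mov]) shows [v] unchanged in both environments, so [v] cannot be basic with [b] derived in isolation.
The underlying segment must be /b/; voiced stops become fricatives between vowels, yielding [v] there.

/ʒib/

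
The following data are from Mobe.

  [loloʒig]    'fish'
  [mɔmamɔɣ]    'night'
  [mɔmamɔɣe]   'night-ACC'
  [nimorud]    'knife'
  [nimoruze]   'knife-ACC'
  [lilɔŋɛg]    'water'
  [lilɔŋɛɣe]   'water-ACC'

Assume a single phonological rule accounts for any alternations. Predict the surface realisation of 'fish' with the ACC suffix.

[loloʒiɣe]

In [lilɔŋɛg] and [lilɔŋɛɣe] the final segment of 'water' alternates: [g] ~ [ɣ].
If /ɣ/ were underlying and a rule turned it into [g] in isolation, 'night' would also alternate; but it has [ɣ] in both [mɔmamɔɣ] and [mɔmamɔɣe].
Therefore /g/ is basic and [ɣ] is derived by intervocalic spirantization (voiced stops become fricatives between vowels).
The one attested form of 'fish', [loloʒig], shows underlying /loloʒig/. Applying the same rule between vowels gives [loloʒiɣe].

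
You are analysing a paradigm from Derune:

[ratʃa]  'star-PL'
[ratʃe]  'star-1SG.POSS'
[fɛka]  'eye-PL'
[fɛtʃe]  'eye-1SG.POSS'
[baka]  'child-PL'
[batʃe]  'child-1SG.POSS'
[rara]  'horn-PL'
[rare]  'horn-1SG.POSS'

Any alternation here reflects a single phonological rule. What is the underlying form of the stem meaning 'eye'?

/fɛk/

The stem for 'eye' ends in [k] in [fɛka] but [tʃ] in [fɛtʃe].
The stem 'star' ([ratʃa], [ratʃe]) shows [tʃ] unchanged in both environments, so [tʃ] cannot be basic with [k] derived before the PL suffix.
Therefore /k/ is basic and [tʃ] is derived by palatalization before a front vowel (/k/ becomes palato-alveolar [tʃ] before a front vowel).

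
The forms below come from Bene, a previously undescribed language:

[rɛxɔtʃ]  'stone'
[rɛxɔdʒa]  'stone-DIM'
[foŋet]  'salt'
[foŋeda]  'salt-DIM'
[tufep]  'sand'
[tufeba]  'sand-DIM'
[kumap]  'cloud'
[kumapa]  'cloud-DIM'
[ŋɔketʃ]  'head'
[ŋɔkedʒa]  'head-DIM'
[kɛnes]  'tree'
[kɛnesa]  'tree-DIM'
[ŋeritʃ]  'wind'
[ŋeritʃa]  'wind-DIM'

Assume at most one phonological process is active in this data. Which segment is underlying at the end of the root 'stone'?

In [rɛxɔtʃ] and [rɛxɔdʒa] the final segment of 'stone' alternates: [tʃ] ~ [dʒ].
The stem 'wind' ([ŋeritʃ], [ŋeritʃa]) shows [tʃ] unchanged in both environments, so [tʃ] cannot be basic with [dʒ] derived before the DIM suffix.
So /dʒ/ is underlying, and a rule of word-final obstruent devoicing — voiced obstruents become voiceless word-finally — gives [tʃ].

/dʒ/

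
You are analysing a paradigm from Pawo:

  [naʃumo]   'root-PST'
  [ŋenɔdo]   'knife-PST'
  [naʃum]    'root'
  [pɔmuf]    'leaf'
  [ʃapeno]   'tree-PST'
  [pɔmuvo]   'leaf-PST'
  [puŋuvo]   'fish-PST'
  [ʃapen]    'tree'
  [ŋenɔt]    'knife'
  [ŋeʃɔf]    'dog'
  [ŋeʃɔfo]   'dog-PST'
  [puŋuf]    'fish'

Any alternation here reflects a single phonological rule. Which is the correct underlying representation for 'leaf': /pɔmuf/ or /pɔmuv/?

In [pɔmuvo] and [pɔmuf] the final segment of 'leaf' alternates: [v] ~ [f].
The stem 'dog' ([ŋeʃɔfo], [ŋeʃɔf]) shows [f] unchanged in both environments, so [f] cannot be basic with [v] derived before the PST suffix.
So /v/ is underlying, and a rule of word-final obstruent devoicing — voiced obstruents become voiceless word-finally — gives [f].

/pɔmuv/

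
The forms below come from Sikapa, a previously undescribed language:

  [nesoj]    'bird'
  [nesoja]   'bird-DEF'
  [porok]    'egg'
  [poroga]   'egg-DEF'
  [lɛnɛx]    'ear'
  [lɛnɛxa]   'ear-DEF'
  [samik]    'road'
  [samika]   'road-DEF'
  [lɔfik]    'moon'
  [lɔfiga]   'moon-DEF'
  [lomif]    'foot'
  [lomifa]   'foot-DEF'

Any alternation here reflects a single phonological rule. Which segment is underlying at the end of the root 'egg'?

/g/

In [porok] and [poroga] the final segment of 'egg' alternates: [k] ~ [g].
Compare 'road', with invariant [k] in [samik] and [samika]: an analysis with underlying /k/ and a rule producing [g] before the DEF suffix would wrongly predict alternation here too.
So /g/ is underlying, and a rule of word-final obstruent devoicing — voiced obstruents become voiceless word-finally — gives [k].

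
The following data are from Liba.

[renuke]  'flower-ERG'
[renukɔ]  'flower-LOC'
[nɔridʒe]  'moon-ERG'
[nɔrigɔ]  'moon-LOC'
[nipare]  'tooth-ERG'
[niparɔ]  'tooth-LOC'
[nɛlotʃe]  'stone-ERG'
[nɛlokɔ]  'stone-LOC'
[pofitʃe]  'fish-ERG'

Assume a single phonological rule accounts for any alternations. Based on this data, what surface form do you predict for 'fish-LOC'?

[pofikɔ]

'stone' shows [tʃ] ~ [k] at the end of the stem ([nɛlotʃe] vs [nɛlokɔ]).
Compare 'flower', with invariant [k] in [renuke] and [renukɔ]: an analysis with underlying /k/ and a rule producing [tʃ] before the ERG suffix would wrongly predict alternation here too.
The alternation reflects depalatalization: palato-alveolar /tʃ/ and /dʒ/ become [k] and [g] when no front vowel follows. /tʃ/ is underlying.
From [pofitʃe] the stem 'fish' is /pofitʃ/; when no front vowel follows this yields [pofikɔ].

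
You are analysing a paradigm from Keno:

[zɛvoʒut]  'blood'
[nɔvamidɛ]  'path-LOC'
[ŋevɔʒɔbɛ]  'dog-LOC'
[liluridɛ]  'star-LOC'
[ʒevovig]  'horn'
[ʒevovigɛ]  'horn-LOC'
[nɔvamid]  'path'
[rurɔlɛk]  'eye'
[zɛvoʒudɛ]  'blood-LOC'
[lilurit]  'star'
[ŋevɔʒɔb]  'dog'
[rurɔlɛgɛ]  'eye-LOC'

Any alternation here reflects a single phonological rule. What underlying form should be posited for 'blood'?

/zɛvoʒut/

'blood' shows [d] ~ [t] at the end of the stem ([zɛvoʒudɛ] vs [zɛvoʒut]).
But 'path' keeps [d] in both environments ([nɔvamidɛ], [nɔvamid]), so there is no rule changing /d/ to [t] in isolation.
So /t/ is underlying, and a rule of intervocalic voicing — voiceless stops become voiced between vowels — gives [d].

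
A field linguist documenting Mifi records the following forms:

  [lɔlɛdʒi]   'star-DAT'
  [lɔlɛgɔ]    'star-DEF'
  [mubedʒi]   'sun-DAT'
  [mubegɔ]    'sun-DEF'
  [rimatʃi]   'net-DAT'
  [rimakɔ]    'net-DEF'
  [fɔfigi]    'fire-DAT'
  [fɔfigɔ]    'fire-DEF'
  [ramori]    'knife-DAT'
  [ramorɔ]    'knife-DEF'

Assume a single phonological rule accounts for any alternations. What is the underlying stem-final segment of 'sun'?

/dʒ/

The root 'sun' surfaces as [mubedʒi] and [mubegɔ], with a stem-final [dʒ] ~ [g] alternation.
Compare 'fire', with invariant [g] in [fɔfigi] and [fɔfigɔ]: an analysis with underlying /g/ and a rule producing [dʒ] before the DAT suffix would wrongly predict alternation here too.
The underlying segment must be /dʒ/; palato-alveolar /tʃ/ and /dʒ/ become [k] and [g] when no front vowel follows, yielding [g] there.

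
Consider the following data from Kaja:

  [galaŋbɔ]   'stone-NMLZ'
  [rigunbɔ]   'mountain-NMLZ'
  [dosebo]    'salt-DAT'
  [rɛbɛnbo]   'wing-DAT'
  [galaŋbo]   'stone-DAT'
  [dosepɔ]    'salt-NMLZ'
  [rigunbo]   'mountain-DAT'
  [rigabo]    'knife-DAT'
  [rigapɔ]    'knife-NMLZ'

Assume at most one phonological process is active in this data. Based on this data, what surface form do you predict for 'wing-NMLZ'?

The NMLZ morpheme has two allomorphs, [-bɔ] and [-pɔ].
The DAT suffix, which begins with [b], is invariant after every stem; so [b] is not altered by any rule here.
So the underlying form is /-pɔ/, and voiceless stops become voiced after a nasal.
After 'wing', which ends in a nasal, the suffix surfaces as [-bɔ], giving [rɛbɛnbɔ].

[rɛbɛnbɔ]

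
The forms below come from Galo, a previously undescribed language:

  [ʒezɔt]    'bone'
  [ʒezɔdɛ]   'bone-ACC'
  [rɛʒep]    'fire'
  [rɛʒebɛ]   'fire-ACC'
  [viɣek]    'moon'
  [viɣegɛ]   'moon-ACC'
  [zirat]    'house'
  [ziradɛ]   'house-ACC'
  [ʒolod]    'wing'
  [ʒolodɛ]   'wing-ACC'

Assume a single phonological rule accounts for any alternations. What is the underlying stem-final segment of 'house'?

/t/

The root 'house' surfaces as [zirat] and [ziradɛ], with a stem-final [t] ~ [d] alternation.
The stem 'wing' ([ʒolod], [ʒolodɛ]) shows [d] unchanged in both environments, so [d] cannot be basic with [t] derived in isolation.
The underlying segment must be /t/; voiceless stops become voiced between vowels, yielding [d] there.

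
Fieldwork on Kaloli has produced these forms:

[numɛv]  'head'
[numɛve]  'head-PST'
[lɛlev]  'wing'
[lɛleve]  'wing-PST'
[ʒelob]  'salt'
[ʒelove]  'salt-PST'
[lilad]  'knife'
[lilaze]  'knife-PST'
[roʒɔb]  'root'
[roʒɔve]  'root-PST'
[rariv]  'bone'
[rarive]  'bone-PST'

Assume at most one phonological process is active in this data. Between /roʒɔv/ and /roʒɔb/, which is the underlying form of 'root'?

/roʒɔb/

The root 'root' surfaces as [roʒɔb] and [roʒɔve], with a stem-final [b] ~ [v] alternation.
If /v/ were underlying and a rule turned it into [b] in isolation, 'wing' would also alternate; but it has [v] in both [lɛlev] and [lɛleve].
So /b/ is underlying, and a rule of intervocalic spirantization — voiced stops become fricatives between vowels — gives [v].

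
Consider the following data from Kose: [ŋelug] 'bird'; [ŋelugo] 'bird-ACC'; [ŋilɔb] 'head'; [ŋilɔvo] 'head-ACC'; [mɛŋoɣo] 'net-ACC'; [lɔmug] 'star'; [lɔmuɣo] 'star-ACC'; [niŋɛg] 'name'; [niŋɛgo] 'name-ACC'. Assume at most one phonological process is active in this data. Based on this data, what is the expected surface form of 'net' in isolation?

'star' shows [g] ~ [ɣ] at the end of the stem ([lɔmug] vs [lɔmuɣo]).
But 'bird' keeps [g] in both environments ([ŋelug], [ŋelugo]), so there is no rule changing /g/ to [ɣ] before the ACC suffix.
The underlying segment must be /ɣ/; voiced fricatives become stops word-finally, yielding [g] there.
From [mɛŋoɣo] the stem 'net' is /mɛŋoɣ/; word-finally this yields [mɛŋog].

[mɛŋog]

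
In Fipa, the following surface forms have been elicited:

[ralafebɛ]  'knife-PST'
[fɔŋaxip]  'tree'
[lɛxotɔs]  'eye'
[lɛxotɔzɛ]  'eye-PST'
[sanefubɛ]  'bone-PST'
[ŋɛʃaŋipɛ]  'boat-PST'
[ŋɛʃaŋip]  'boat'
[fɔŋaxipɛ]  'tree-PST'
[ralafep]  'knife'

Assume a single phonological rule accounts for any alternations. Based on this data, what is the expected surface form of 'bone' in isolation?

The stem for 'knife' ends in [p] in [ralafep] but [b] in [ralafebɛ].
If /p/ were underlying and a rule turned it into [b] before the PST suffix, 'boat' would also alternate; but it has [p] in both [ŋɛʃaŋip] and [ŋɛʃaŋipɛ].
The alternation reflects word-final obstruent devoicing: voiced obstruents become voiceless word-finally. /b/ is underlying.
From [sanefubɛ] the stem 'bone' is /sanefub/; word-finally this yields [sanefup].

[sanefup]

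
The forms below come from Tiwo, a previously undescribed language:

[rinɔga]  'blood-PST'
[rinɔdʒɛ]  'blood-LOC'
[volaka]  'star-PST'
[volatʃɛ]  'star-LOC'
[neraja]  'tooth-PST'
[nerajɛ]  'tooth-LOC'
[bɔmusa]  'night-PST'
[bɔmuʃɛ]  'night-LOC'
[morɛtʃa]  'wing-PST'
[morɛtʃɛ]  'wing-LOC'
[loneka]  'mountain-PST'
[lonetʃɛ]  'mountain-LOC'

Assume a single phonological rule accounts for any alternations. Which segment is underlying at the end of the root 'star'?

In [volaka] and [volatʃɛ] the final segment of 'star' alternates: [k] ~ [tʃ].
The stem 'wing' ([morɛtʃa], [morɛtʃɛ]) shows [tʃ] unchanged in both environments, so [tʃ] cannot be basic with [k] derived before the PST suffix.
The underlying segment must be /k/; /k/, /g/ and /s/ become palato-alveolar [tʃ], [dʒ] and [ʃ] before a front vowel, yielding [tʃ] there.

/k/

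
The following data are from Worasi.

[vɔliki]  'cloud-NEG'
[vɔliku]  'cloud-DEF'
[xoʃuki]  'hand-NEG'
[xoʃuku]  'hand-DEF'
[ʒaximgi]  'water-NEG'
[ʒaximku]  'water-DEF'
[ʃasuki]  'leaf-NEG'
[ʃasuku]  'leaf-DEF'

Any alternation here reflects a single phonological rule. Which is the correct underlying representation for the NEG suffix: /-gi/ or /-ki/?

The NEG morpheme has two allomorphs, [-gi] and [-ki].
The DEF suffix, which begins with [k], is invariant after every stem; so [k] is not altered by any rule here.
So the underlying form is /-gi/, and voiced stops become voiceless after a vowel.

/-gi/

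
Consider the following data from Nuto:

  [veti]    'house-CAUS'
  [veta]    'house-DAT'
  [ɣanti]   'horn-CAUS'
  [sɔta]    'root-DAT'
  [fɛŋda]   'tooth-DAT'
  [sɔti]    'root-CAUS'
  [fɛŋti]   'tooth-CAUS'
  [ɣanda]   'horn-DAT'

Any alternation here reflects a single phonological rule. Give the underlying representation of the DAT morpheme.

/-da/

The DAT morpheme has two allomorphs, [-da] and [-ta].
The CAUS suffix, which begins with [t], is invariant after every stem; so [t] is not altered by any rule here.
So the underlying form is /-da/, and voiced stops become voiceless after a vowel.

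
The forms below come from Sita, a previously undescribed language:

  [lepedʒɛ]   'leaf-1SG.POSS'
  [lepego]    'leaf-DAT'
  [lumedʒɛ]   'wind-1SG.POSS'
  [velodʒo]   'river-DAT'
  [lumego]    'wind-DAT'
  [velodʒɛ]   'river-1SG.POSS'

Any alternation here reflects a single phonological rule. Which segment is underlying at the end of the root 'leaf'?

The root 'leaf' surfaces as [lepedʒɛ] and [lepego], with a stem-final [dʒ] ~ [g] alternation.
But 'river' keeps [dʒ] in both environments ([velodʒɛ], [velodʒo]), so there is no rule changing /dʒ/ to [g] before the DAT suffix.
So /g/ is underlying, and a rule of palatalization before a front vowel — /g/ becomes palato-alveolar [dʒ] before a front vowel — gives [dʒ].

/g/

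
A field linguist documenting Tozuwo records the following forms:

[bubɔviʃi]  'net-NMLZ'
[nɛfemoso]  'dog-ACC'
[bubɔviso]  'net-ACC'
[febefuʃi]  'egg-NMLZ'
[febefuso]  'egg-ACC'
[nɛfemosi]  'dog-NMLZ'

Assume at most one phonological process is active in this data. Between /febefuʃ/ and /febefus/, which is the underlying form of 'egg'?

'egg' shows [ʃ] ~ [s] at the end of the stem ([febefuʃi] vs [febefuso]).
If /s/ were underlying and a rule turned it into [ʃ] before the NMLZ suffix, 'dog' would also alternate; but it has [s] in both [nɛfemosi] and [nɛfemoso].
The alternation reflects depalatalization: palato-alveolar /ʃ/ becomes [s] when no front vowel follows. /ʃ/ is underlying.

/febefuʃ/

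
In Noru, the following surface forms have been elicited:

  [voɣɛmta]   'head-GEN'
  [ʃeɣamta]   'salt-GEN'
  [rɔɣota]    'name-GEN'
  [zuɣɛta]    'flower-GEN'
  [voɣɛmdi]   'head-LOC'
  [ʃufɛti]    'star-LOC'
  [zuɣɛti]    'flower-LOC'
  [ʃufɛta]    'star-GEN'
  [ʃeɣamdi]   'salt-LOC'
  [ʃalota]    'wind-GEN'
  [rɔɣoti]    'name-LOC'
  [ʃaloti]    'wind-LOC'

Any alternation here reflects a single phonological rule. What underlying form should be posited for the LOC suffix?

The LOC morpheme has two allomorphs, [-di] and [-ti].
By contrast the GEN suffix keeps its initial [t] throughout — that segment must be underlying.
So the underlying form is /-di/, and voiced stops become voiceless after a vowel.

/-di/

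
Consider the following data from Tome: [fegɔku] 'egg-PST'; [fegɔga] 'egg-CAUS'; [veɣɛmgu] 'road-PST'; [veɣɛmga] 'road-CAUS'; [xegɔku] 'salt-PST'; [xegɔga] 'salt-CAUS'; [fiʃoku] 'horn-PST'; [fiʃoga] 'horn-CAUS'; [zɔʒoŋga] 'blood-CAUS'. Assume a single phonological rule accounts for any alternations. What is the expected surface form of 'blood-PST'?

The PST suffix surfaces as [-gu] and [-ku], depending on the final segment of the stem.
The CAUS suffix, which begins with [g], is invariant after every stem; so [g] is not altered by any rule here.
So the underlying form is /-ku/, and voiceless stops become voiced after a nasal.
After 'blood', which ends in a nasal, the suffix surfaces as [-gu], giving [zɔʒoŋgu].

[zɔʒoŋgu]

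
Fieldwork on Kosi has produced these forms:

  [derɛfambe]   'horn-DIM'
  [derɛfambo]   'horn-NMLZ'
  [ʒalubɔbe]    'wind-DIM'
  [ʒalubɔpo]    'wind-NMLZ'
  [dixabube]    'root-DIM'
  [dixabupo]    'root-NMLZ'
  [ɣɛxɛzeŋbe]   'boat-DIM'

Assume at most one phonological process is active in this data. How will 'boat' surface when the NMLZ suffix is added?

The NMLZ suffix surfaces as [-bo] and [-po], depending on the final segment of the stem.
The DIM suffix, which begins with [b], is invariant after every stem; so [b] is not altered by any rule here.
The NMLZ suffix is therefore /-po/ underlyingly, with post-nasal voicing: voiceless stops become voiced after a nasal.
After 'boat', which ends in a nasal, the suffix surfaces as [-bo], giving [ɣɛxɛzeŋbo].

[ɣɛxɛzeŋbo]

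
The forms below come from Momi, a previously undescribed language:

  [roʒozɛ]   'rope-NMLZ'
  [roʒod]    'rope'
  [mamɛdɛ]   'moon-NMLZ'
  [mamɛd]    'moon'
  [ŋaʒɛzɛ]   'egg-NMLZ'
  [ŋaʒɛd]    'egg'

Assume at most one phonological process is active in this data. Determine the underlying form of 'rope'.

/roʒoz/

The root 'rope' surfaces as [roʒozɛ] and [roʒod], with a stem-final [z] ~ [d] alternation.
If /d/ were underlying and a rule turned it into [z] before the NMLZ suffix, 'moon' would also alternate; but it has [d] in both [mamɛdɛ] and [mamɛd].
Therefore /z/ is basic and [d] is derived by word-final hardening (voiced fricatives become stops word-finally).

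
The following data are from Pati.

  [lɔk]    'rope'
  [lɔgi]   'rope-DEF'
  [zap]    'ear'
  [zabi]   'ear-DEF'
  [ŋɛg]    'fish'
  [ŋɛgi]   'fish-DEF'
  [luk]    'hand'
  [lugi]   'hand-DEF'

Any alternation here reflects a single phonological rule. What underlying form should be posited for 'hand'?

/luk/

'hand' shows [k] ~ [g] at the end of the stem ([luk] vs [lugi]).
But 'fish' keeps [g] in both environments ([ŋɛg], [ŋɛgi]), so there is no rule changing /g/ to [k] in isolation.
The alternation reflects intervocalic voicing: voiceless stops become voiced between vowels. /k/ is underlying.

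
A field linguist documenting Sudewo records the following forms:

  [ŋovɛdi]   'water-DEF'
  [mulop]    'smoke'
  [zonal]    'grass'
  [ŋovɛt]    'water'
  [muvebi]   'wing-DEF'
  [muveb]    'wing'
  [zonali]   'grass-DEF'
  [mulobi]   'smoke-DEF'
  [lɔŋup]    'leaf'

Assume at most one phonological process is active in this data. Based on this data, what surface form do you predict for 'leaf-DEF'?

[lɔŋubi]

The root 'smoke' surfaces as [mulobi] and [mulop], with a stem-final [b] ~ [p] alternation.
Compare 'wing', with invariant [b] in [muvebi] and [muveb]: an analysis with underlying /b/ and a rule producing [p] in isolation would wrongly predict alternation here too.
Therefore /p/ is basic and [b] is derived by intervocalic voicing (voiceless stops become voiced between vowels).
From [lɔŋup] the stem 'leaf' is /lɔŋup/; between vowels this yields [lɔŋubi].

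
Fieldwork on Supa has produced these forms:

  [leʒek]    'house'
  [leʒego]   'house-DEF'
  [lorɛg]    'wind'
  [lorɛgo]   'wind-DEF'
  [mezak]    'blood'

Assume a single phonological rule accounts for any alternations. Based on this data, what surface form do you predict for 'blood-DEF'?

[mezago]

The stem for 'house' ends in [k] in [leʒek] but [g] in [leʒego].
If /g/ were underlying and a rule turned it into [k] in isolation, 'wind' would also alternate; but it has [g] in both [lorɛg] and [lorɛgo].
Therefore /k/ is basic and [g] is derived by intervocalic voicing (voiceless stops become voiced between vowels).
From [mezak] the stem 'blood' is /mezak/; between vowels this yields [mezago].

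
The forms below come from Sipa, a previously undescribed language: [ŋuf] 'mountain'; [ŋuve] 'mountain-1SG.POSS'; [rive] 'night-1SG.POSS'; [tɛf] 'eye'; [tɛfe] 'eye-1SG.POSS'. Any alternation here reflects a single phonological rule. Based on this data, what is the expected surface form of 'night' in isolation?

[rif]

The stem for 'mountain' ends in [f] in [ŋuf] but [v] in [ŋuve].
But 'eye' keeps [f] in both environments ([tɛf], [tɛfe]), so there is no rule changing /f/ to [v] before the 1SG.POSS suffix.
So /v/ is underlying, and a rule of word-final obstruent devoicing — voiced obstruents become voiceless word-finally — gives [f].
The one attested form of 'night', [rive], shows underlying /riv/. Applying the same rule word-finally gives [rif].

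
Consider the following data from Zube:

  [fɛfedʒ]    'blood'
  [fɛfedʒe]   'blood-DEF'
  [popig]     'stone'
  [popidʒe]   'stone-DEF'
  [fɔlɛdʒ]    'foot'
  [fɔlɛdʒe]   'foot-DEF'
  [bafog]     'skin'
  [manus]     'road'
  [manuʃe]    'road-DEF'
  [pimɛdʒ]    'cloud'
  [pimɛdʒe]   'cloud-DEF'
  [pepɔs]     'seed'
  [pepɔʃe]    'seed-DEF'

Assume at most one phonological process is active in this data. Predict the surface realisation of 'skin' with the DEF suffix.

In [popig] and [popidʒe] the final segment of 'stone' alternates: [g] ~ [dʒ].
If /dʒ/ were underlying and a rule turned it into [g] in isolation, 'foot' would also alternate; but it has [dʒ] in both [fɔlɛdʒ] and [fɔlɛdʒe].
The underlying segment must be /g/; /g/ and /s/ become palato-alveolar [dʒ] and [ʃ] before a front vowel, yielding [dʒ] there.
The one attested form of 'skin', [bafog], shows underlying /bafog/. Applying the same rule before a front vowel gives [bafodʒe].

[bafodʒe]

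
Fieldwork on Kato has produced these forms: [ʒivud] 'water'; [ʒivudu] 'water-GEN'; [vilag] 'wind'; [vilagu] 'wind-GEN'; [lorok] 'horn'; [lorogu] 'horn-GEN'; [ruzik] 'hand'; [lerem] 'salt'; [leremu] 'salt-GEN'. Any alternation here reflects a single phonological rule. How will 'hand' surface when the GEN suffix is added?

[ruzigu]

'horn' shows [k] ~ [g] at the end of the stem ([lorok] vs [lorogu]).
If /g/ were underlying and a rule turned it into [k] in isolation, 'wind' would also alternate; but it has [g] in both [vilag] and [vilagu].
So /k/ is underlying, and a rule of intervocalic voicing — voiceless stops become voiced between vowels — gives [g].
From [ruzik] the stem 'hand' is /ruzik/; between vowels this yields [ruzigu].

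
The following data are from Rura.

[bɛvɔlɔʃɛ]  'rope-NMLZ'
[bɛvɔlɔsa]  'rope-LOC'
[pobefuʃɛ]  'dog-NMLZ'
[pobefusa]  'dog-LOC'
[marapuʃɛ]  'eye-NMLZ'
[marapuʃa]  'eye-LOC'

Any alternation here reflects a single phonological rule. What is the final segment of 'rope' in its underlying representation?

/s/

'rope' shows [ʃ] ~ [s] at the end of the stem ([bɛvɔlɔʃɛ] vs [bɛvɔlɔsa]).
But 'eye' keeps [ʃ] in both environments ([marapuʃɛ], [marapuʃa]), so there is no rule changing /ʃ/ to [s] before the LOC suffix.
The underlying segment must be /s/; /s/ becomes palato-alveolar [ʃ] before a front vowel, yielding [ʃ] there.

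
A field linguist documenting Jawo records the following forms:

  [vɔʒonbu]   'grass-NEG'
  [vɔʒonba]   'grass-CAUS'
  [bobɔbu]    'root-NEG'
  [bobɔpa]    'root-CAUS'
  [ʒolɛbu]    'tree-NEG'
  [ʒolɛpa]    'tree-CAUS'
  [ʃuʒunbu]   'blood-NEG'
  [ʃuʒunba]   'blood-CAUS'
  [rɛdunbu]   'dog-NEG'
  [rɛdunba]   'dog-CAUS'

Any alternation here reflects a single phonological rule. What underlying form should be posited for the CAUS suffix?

/-pa/

The CAUS morpheme has two allomorphs, [-ba] and [-pa].
By contrast the NEG suffix keeps its initial [b] throughout — that segment must be underlying.
So the underlying form is /-pa/, and voiceless stops become voiced after a nasal.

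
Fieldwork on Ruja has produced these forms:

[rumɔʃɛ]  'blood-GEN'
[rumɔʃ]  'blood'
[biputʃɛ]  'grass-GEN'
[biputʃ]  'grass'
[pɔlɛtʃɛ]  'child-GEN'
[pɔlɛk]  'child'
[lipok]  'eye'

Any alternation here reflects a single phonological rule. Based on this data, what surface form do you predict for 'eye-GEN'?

[lipotʃɛ]

The stem for 'child' ends in [tʃ] in [pɔlɛtʃɛ] but [k] in [pɔlɛk].
But 'grass' keeps [tʃ] in both environments ([biputʃɛ], [biputʃ]), so there is no rule changing /tʃ/ to [k] in isolation.
The alternation reflects palatalization before a front vowel: /k/ becomes palato-alveolar [tʃ] before a front vowel. /k/ is underlying.
From [lipok] the stem 'eye' is /lipok/; before a front vowel this yields [lipotʃɛ].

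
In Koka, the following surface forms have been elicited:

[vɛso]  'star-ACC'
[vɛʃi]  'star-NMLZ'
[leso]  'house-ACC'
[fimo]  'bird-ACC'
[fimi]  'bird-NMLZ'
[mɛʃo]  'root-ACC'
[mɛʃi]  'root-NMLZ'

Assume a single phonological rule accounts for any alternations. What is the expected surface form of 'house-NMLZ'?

'star' shows [s] ~ [ʃ] at the end of the stem ([vɛso] vs [vɛʃi]).
If /ʃ/ were underlying and a rule turned it into [s] before the ACC suffix, 'root' would also alternate; but it has [ʃ] in both [mɛʃo] and [mɛʃi].
The alternation reflects palatalization before a front vowel: /s/ becomes palato-alveolar [ʃ] before a front vowel. /s/ is underlying.
From [leso] the stem 'house' is /les/; before a front vowel this yields [leʃi].

[leʃi]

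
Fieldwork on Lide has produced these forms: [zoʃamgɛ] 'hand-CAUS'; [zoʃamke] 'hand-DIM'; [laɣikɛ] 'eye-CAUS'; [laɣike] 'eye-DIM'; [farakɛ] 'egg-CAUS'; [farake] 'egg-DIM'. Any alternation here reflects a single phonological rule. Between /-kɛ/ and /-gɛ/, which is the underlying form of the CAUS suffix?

/-gɛ/

The CAUS suffix surfaces as [-gɛ] and [-kɛ], depending on the final segment of the stem.
The DIM suffix, which begins with [k], is invariant after every stem; so [k] is not altered by any rule here.
The CAUS suffix is therefore /-gɛ/ underlyingly, with post-vocalic devoicing: voiced stops become voiceless after a vowel.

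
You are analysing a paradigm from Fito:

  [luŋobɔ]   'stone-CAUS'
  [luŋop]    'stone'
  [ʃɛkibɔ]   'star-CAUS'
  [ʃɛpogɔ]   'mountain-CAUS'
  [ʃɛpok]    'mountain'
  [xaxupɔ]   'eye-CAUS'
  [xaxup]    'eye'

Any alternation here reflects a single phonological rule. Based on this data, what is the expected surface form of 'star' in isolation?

[ʃɛkip]

The stem for 'stone' ends in [b] in [luŋobɔ] but [p] in [luŋop].
If /p/ were underlying and a rule turned it into [b] before the CAUS suffix, 'eye' would also alternate; but it has [p] in both [xaxupɔ] and [xaxup].
The underlying segment must be /b/; voiced obstruents become voiceless word-finally, yielding [p] there.
From [ʃɛkibɔ] the stem 'star' is /ʃɛkib/; word-finally this yields [ʃɛkip].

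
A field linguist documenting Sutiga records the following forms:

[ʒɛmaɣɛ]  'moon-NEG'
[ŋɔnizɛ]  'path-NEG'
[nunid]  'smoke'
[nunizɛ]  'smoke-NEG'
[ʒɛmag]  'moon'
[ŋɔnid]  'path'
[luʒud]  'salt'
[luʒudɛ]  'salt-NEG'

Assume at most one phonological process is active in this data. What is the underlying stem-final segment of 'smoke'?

/z/

The stem for 'smoke' ends in [z] in [nunizɛ] but [d] in [nunid].
If /d/ were underlying and a rule turned it into [z] before the NEG suffix, 'salt' would also alternate; but it has [d] in both [luʒudɛ] and [luʒud].
The alternation reflects word-final hardening: voiced fricatives become stops word-finally. /z/ is underlying.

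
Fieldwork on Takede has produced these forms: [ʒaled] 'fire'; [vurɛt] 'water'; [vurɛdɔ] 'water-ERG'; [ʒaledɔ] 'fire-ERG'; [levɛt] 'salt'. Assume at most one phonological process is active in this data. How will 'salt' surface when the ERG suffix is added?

The stem for 'water' ends in [t] in [vurɛt] but [d] in [vurɛdɔ].
Compare 'fire', with invariant [d] in [ʒaled] and [ʒaledɔ]: an analysis with underlying /d/ and a rule producing [t] in isolation would wrongly predict alternation here too.
So /t/ is underlying, and a rule of intervocalic voicing — voiceless stops become voiced between vowels — gives [d].
From [levɛt] the stem 'salt' is /levɛt/; between vowels this yields [levɛdɔ].

[levɛdɔ]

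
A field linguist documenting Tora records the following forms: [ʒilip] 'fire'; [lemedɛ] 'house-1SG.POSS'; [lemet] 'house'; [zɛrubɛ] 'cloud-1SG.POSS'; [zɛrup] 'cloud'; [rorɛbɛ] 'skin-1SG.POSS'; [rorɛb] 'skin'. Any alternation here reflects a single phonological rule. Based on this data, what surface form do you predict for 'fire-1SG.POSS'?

The stem for 'cloud' ends in [b] in [zɛrubɛ] but [p] in [zɛrup].
Compare 'skin', with invariant [b] in [rorɛbɛ] and [rorɛb]: an analysis with underlying /b/ and a rule producing [p] in isolation would wrongly predict alternation here too.
The alternation reflects intervocalic voicing: voiceless stops become voiced between vowels. /p/ is underlying.
The one attested form of 'fire', [ʒilip], shows underlying /ʒilip/. Applying the same rule between vowels gives [ʒilibɛ].

[ʒilibɛ]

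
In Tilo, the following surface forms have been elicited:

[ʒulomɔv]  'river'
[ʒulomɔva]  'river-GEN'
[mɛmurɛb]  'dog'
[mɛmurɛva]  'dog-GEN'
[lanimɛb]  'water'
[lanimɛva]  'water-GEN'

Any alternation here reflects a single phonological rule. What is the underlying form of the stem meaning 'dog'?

'dog' shows [b] ~ [v] at the end of the stem ([mɛmurɛb] vs [mɛmurɛva]).
Compare 'river', with invariant [v] in [ʒulomɔv] and [ʒulomɔva]: an analysis with underlying /v/ and a rule producing [b] in isolation would wrongly predict alternation here too.
The alternation reflects intervocalic spirantization: voiced stops become fricatives between vowels. /b/ is underlying.

/mɛmurɛb/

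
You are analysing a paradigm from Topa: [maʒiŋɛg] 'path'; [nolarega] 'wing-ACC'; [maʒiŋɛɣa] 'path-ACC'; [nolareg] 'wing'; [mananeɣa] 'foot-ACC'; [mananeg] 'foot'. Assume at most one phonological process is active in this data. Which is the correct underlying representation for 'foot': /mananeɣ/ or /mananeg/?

The root 'foot' surfaces as [mananeg] and [mananeɣa], with a stem-final [g] ~ [ɣ] alternation.
But 'wing' keeps [g] in both environments ([nolareg], [nolarega]), so there is no rule changing /g/ to [ɣ] before the ACC suffix.
The underlying segment must be /ɣ/; voiced fricatives become stops word-finally, yielding [g] there.

/mananeɣ/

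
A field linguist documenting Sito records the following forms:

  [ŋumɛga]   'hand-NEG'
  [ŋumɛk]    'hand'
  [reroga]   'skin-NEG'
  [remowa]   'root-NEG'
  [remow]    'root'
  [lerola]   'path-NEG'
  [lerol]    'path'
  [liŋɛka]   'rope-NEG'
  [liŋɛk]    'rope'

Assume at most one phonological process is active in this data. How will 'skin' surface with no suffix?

[rerok]

The stem for 'hand' ends in [g] in [ŋumɛga] but [k] in [ŋumɛk].
But 'rope' keeps [k] in both environments ([liŋɛka], [liŋɛk]), so there is no rule changing /k/ to [g] before the NEG suffix.
Therefore /g/ is basic and [k] is derived by word-final obstruent devoicing (voiced obstruents become voiceless word-finally).
The one attested form of 'skin', [reroga], shows underlying /rerog/. Applying the same rule word-finally gives [rerok].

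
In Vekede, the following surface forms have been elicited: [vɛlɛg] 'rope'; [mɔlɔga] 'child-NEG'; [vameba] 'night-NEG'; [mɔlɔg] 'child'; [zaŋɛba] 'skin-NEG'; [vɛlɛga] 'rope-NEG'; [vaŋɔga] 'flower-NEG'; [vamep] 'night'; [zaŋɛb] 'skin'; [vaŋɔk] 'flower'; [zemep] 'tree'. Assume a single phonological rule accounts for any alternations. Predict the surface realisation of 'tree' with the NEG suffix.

The root 'night' surfaces as [vamep] and [vameba], with a stem-final [p] ~ [b] alternation.
Compare 'skin', with invariant [b] in [zaŋɛb] and [zaŋɛba]: an analysis with underlying /b/ and a rule producing [p] in isolation would wrongly predict alternation here too.
The alternation reflects intervocalic voicing: voiceless stops become voiced between vowels. /p/ is underlying.
From [zemep] the stem 'tree' is /zemep/; between vowels this yields [zemeba].

[zemeba]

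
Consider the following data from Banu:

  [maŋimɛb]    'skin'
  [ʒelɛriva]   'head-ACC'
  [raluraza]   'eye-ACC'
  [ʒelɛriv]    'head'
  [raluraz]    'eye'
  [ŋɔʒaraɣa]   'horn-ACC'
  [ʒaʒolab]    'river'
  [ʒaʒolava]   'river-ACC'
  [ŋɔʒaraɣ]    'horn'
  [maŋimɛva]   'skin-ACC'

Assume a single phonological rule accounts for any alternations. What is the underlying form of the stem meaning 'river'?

The root 'river' surfaces as [ʒaʒolab] and [ʒaʒolava], with a stem-final [b] ~ [v] alternation.
Compare 'head', with invariant [v] in [ʒelɛriv] and [ʒelɛriva]: an analysis with underlying /v/ and a rule producing [b] in isolation would wrongly predict alternation here too.
Therefore /b/ is basic and [v] is derived by intervocalic spirantization (voiced stops become fricatives between vowels).

/ʒaʒolab/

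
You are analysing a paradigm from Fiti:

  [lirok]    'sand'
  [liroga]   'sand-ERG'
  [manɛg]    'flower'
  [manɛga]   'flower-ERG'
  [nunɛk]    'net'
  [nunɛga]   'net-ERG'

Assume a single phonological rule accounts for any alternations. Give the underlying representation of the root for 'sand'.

The root 'sand' surfaces as [lirok] and [liroga], with a stem-final [k] ~ [g] alternation.
Compare 'flower', with invariant [g] in [manɛg] and [manɛga]: an analysis with underlying /g/ and a rule producing [k] in isolation would wrongly predict alternation here too.
The alternation reflects intervocalic voicing: voiceless stops become voiced between vowels. /k/ is underlying.
So 'sand' = /lirok/.

/lirok/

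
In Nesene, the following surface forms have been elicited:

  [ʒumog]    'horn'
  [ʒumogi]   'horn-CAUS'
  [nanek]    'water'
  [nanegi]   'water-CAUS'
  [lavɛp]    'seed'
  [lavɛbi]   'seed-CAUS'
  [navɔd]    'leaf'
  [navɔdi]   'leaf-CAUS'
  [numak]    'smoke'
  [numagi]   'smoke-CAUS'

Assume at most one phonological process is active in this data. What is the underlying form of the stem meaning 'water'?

The root 'water' surfaces as [nanek] and [nanegi], with a stem-final [k] ~ [g] alternation.
The stem 'horn' ([ʒumog], [ʒumogi]) shows [g] unchanged in both environments, so [g] cannot be basic with [k] derived in isolation.
The alternation reflects intervocalic voicing: voiceless stops become voiced between vowels. /k/ is underlying.
The underlying form of 'water' is therefore /nanek/.

/nanek/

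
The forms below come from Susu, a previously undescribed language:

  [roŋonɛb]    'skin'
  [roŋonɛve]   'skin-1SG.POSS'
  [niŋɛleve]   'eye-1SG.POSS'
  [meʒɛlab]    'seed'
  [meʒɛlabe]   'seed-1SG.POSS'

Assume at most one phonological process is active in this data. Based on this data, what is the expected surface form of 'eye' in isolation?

The stem for 'skin' ends in [b] in [roŋonɛb] but [v] in [roŋonɛve].
The stem 'seed' ([meʒɛlab], [meʒɛlabe]) shows [b] unchanged in both environments, so [b] cannot be basic with [v] derived before the 1SG.POSS suffix.
The underlying segment must be /v/; voiced fricatives become stops word-finally, yielding [b] there.
The one attested form of 'eye', [niŋɛleve], shows underlying /niŋɛlev/. Applying the same rule word-finally gives [niŋɛleb].

[niŋɛleb]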